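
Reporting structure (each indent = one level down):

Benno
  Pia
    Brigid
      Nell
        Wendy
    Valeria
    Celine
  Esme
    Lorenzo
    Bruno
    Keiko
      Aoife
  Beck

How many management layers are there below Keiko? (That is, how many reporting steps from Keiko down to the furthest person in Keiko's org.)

1

The longest chain under Keiko runs Keiko → Aoife, which is 1 level below Keiko.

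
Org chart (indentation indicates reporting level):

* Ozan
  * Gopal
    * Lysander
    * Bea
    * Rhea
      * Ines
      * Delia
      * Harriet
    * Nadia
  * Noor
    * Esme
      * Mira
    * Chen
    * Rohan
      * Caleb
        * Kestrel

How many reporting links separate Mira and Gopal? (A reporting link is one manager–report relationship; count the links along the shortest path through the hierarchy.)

Mira is 3 levels below Ozan, and Gopal is 1 level below Ozan (their lowest common manager). The shortest path runs up from Mira to Ozan and back down to Gopal: 3 + 1 = 4 links.

4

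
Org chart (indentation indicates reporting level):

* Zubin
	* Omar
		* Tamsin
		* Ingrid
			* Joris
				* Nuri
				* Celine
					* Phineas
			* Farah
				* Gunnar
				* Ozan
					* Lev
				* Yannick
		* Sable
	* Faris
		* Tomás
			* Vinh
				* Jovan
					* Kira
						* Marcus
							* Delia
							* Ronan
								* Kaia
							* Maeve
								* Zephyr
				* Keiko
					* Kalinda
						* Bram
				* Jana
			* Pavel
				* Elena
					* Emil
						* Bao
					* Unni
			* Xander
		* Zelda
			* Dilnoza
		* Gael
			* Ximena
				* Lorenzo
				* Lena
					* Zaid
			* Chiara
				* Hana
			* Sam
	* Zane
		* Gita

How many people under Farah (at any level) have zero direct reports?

3

The people in Farah's organization with no one reporting to them are Yannick, Lev, Gunnar. That is 3.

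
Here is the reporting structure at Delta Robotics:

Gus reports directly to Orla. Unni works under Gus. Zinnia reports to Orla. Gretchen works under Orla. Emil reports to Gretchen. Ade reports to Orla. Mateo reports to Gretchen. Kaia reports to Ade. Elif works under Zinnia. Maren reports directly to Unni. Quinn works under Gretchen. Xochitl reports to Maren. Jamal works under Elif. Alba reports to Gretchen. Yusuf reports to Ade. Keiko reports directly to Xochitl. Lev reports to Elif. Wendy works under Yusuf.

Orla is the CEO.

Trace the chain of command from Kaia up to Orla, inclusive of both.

Kaia -> Ade -> Orla

Kaia reports to Ade. Ade reports to Orla. Orla is at the top.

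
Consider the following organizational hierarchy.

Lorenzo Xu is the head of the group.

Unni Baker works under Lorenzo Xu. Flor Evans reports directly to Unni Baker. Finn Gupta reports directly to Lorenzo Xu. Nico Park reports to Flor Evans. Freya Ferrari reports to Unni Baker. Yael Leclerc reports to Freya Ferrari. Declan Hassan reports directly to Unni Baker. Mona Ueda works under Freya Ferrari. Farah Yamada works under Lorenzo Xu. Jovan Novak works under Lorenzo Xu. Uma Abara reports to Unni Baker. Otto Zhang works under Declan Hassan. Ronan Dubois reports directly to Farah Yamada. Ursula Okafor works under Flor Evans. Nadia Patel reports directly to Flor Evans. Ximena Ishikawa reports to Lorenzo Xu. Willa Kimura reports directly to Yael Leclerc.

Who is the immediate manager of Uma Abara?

Unni Baker

Uma Abara reports directly to Unni Baker.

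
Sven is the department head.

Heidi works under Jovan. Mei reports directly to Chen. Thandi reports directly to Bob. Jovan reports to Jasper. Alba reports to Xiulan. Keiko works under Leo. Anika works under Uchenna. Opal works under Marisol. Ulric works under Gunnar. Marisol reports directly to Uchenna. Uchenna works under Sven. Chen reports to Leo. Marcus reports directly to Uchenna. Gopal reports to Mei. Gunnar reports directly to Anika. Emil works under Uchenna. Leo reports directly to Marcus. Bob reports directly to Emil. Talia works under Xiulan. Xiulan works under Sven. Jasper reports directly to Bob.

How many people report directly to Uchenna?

Uchenna directly manages Emil, Marcus, Anika, Marisol. That is 4 direct reports.

4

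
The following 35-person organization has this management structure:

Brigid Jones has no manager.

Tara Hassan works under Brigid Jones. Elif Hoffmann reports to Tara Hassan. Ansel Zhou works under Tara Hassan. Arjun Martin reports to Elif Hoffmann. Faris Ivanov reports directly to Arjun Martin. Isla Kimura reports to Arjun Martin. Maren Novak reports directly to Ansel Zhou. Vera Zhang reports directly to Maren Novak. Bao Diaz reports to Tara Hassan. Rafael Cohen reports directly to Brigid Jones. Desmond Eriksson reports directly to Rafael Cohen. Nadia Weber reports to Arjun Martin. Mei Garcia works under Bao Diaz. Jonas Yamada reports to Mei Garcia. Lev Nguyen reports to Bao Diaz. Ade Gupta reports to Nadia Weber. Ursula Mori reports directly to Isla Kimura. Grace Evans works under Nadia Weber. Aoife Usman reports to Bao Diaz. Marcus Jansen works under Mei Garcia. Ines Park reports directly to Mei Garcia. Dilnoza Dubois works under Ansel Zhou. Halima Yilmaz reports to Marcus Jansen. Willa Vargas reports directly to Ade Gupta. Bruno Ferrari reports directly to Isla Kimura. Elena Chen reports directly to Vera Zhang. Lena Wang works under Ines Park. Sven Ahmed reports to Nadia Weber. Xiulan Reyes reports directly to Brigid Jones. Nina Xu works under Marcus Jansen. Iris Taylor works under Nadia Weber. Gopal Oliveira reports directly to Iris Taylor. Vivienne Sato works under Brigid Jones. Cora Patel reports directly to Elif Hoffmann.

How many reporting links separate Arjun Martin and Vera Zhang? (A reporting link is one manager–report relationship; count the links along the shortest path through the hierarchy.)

5

Arjun Martin is 2 levels below Tara Hassan, and Vera Zhang is 3 levels below Tara Hassan (their lowest common manager). The shortest path runs up from Arjun Martin to Tara Hassan and back down to Vera Zhang: 2 + 3 = 5 links.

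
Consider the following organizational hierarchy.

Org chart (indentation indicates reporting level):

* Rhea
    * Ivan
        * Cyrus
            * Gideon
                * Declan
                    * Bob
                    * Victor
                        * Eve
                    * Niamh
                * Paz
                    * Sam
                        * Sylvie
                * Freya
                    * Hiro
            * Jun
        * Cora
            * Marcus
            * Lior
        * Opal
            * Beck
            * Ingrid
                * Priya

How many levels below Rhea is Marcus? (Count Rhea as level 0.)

Chain from Marcus up to Rhea: Marcus → Cora → Ivan → Rhea. That is 3 steps up, so Marcus is 3 levels below Rhea.

3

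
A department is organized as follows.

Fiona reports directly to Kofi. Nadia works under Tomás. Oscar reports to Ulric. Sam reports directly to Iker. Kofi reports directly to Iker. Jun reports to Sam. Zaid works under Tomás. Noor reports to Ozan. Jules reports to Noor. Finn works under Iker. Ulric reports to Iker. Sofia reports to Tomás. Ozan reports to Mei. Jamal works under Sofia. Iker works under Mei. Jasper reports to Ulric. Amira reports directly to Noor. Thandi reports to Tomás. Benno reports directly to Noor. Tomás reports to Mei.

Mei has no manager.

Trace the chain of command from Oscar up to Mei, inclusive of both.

Oscar -> Ulric -> Iker -> Mei

Oscar reports to Ulric. Ulric reports to Iker. Iker reports to Mei. Mei is at the top.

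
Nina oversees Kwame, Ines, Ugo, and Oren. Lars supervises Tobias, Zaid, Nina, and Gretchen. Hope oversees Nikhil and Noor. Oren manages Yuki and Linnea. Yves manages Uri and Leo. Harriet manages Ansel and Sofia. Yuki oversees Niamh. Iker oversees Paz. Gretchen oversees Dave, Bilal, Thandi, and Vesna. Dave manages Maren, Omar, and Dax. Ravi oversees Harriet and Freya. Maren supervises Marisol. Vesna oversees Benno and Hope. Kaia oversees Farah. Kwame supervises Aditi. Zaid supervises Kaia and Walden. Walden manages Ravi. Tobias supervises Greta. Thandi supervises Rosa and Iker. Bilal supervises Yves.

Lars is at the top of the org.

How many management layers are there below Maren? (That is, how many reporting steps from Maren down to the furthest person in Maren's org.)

1

The longest chain under Maren runs Maren → Marisol, which is 1 level below Maren.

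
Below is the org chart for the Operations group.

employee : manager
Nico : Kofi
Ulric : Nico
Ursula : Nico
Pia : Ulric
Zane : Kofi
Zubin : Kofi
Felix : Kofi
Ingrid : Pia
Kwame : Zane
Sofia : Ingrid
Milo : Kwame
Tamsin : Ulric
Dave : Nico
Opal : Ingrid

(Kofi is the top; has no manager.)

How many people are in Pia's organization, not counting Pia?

3

Pia directly manages Ingrid. Under Ingrid: Opal, Sofia (2). That's 3 in total.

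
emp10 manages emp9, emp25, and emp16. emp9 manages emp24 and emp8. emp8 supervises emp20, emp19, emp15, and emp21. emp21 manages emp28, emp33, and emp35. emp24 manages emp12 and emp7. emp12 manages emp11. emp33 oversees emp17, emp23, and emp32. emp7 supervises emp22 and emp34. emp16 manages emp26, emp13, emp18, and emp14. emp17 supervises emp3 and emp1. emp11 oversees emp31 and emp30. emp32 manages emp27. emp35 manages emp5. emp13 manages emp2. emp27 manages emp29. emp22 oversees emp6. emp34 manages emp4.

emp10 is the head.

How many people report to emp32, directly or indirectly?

2

emp32 directly manages emp27. Under emp27: emp29 (1). That's 2 in total.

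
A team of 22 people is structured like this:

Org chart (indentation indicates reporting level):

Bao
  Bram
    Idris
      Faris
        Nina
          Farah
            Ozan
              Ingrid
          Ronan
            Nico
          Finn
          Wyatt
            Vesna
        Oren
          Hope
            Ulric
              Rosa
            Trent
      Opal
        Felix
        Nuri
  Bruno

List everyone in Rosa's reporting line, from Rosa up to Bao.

Rosa -> Ulric -> Hope -> Oren -> Faris -> Idris -> Bram -> Bao

Rosa reports to Ulric. Ulric reports to Hope. Hope reports to Oren. Oren reports to Faris. Faris reports to Idris. Idris reports to Bram. Bram reports to Bao. Bao is at the top.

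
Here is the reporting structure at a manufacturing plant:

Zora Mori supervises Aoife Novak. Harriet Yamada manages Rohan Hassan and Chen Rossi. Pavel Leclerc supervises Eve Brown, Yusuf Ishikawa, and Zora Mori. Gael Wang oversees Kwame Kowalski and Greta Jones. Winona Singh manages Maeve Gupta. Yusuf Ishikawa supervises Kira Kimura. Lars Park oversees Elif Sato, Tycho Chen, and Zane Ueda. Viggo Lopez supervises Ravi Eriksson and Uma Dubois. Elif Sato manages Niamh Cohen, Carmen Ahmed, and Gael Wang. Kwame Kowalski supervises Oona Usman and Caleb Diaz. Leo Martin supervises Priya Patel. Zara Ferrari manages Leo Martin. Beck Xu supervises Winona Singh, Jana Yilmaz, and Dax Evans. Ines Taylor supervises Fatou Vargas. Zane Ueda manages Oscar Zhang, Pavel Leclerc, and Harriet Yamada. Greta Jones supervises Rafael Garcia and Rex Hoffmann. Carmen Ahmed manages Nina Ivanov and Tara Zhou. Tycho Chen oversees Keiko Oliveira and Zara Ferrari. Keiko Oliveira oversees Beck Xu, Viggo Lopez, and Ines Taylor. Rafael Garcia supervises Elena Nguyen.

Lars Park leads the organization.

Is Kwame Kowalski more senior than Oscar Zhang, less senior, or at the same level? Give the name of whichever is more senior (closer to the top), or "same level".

Oscar Zhang

Kwame Kowalski is 3 levels below Lars Park; Oscar Zhang is 2. Oscar Zhang is higher.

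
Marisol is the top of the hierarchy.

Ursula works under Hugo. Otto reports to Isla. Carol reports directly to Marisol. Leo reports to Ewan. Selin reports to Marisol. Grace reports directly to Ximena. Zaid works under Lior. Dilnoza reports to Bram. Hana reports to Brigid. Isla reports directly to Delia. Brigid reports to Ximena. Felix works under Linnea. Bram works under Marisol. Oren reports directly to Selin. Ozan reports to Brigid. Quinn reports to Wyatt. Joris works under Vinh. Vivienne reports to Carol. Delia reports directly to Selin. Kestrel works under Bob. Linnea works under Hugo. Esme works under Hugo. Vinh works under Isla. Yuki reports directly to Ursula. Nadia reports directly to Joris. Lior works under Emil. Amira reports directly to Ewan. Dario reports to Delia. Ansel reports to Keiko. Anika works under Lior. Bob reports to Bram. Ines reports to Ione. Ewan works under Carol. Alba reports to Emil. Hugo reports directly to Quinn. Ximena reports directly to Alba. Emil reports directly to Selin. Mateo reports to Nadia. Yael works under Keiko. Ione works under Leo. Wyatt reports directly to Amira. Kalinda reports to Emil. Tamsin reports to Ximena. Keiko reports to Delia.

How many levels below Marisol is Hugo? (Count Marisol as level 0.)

6

Chain from Hugo up to Marisol: Hugo → Quinn → Wyatt → Amira → Ewan → Carol → Marisol. That is 6 steps up, so Hugo is 6 levels below Marisol.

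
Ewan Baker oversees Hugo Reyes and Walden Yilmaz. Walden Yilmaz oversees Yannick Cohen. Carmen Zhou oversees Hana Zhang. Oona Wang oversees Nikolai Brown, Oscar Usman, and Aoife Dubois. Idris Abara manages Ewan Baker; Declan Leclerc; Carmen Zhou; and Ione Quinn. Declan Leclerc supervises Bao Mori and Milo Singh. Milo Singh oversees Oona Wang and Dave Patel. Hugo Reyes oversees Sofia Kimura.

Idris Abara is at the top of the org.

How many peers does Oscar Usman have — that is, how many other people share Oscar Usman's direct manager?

Oscar Usman reports to Oona Wang. Oona Wang's other direct reports are Nikolai Brown, Aoife Dubois — 2 peers.

2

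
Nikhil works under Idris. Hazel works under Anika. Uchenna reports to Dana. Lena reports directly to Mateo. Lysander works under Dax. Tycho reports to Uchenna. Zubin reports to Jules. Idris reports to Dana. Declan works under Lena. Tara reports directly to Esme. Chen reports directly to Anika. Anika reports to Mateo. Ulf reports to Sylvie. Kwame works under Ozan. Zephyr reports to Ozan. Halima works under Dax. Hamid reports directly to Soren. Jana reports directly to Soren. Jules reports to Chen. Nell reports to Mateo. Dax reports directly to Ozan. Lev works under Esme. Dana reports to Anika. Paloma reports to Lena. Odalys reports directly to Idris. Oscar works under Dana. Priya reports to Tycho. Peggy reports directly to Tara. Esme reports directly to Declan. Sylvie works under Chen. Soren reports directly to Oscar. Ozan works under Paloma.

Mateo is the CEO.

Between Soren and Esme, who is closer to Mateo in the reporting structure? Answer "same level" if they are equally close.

Esme

Soren is 4 levels below Mateo; Esme is 3. Esme is higher.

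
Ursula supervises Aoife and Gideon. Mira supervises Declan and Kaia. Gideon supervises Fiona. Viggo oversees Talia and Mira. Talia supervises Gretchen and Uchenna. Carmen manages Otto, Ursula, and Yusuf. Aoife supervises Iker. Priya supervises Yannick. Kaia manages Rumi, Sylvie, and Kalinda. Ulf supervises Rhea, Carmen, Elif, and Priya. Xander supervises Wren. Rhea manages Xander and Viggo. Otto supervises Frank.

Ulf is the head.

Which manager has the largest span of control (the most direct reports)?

Ulf

Direct-report counts: Ulf has 4; Priya has 1; Carmen has 3; Otto has 1; Ursula has 2; Gideon has 1; Aoife has 1; Rhea has 2; Viggo has 2; Talia has 2; Mira has 2; Kaia has 3; Xander has 1. The largest is 4, held by Ulf.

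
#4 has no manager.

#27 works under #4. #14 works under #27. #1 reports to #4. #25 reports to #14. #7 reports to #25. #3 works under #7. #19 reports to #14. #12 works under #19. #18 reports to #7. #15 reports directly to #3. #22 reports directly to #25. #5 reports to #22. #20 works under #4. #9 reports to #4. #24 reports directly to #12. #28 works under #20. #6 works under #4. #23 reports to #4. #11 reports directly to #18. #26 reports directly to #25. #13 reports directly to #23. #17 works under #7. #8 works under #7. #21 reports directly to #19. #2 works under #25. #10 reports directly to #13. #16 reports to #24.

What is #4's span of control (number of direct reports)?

6

#4 directly manages #27, #1, #20, #9, #6, #23. That is 6 direct reports.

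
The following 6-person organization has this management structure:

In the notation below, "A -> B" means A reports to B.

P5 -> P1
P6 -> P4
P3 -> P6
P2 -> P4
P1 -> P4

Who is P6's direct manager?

P6 reports directly to P4.

P4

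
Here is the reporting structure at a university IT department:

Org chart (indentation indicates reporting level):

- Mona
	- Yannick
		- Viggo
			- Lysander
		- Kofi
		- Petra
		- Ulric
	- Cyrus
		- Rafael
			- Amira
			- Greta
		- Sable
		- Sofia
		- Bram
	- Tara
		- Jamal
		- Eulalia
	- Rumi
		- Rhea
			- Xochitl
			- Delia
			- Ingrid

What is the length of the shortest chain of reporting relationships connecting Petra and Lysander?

3

Petra is 1 level below Yannick, and Lysander is 2 levels below Yannick (their lowest common manager). The shortest path runs up from Petra to Yannick and back down to Lysander: 1 + 2 = 3 links.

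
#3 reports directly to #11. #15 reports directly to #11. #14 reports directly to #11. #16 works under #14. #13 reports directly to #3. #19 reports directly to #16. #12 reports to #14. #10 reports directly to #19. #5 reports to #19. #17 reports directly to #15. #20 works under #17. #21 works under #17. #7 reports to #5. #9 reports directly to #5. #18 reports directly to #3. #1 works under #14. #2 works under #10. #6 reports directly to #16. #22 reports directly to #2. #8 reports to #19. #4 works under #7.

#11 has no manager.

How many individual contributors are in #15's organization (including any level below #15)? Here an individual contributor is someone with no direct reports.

2

The people in #15's organization with no one reporting to them are #21, #20. That is 2.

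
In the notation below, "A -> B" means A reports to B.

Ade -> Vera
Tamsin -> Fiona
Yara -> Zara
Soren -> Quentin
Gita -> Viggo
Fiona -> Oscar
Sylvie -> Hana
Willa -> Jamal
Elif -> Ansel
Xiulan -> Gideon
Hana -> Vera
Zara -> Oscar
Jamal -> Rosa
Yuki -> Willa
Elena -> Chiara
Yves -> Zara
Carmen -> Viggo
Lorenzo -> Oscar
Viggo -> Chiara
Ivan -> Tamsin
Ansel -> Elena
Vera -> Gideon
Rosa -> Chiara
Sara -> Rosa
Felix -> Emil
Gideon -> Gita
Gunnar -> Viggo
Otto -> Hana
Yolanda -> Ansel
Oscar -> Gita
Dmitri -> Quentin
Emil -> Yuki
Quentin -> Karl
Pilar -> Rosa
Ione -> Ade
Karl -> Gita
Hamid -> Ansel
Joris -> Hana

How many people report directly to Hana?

Hana directly manages Joris, Sylvie, Otto. That is 3 direct reports.

3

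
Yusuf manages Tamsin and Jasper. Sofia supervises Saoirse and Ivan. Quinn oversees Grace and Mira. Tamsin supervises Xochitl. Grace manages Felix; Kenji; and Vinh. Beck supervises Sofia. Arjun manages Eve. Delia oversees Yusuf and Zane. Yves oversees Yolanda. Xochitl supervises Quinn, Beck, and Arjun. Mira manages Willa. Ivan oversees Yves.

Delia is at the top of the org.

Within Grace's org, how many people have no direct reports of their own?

3

The people in Grace's organization with no one reporting to them are Vinh, Kenji, Felix. That is 3.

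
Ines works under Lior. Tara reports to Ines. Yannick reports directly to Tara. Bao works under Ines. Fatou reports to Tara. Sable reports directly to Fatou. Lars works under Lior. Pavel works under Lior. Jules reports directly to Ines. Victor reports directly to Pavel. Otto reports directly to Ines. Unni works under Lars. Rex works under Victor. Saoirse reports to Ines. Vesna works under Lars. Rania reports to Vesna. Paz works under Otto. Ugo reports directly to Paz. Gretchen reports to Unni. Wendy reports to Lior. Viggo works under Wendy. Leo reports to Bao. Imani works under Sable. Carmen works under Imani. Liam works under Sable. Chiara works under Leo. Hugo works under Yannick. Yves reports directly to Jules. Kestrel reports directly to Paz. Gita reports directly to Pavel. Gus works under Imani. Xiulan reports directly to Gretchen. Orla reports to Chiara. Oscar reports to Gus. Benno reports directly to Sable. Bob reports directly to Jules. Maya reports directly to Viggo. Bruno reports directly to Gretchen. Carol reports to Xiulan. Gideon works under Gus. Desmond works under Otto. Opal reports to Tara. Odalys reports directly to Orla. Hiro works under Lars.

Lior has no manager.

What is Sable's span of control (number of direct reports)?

3

Sable directly manages Imani, Liam, Benno. That is 3 direct reports.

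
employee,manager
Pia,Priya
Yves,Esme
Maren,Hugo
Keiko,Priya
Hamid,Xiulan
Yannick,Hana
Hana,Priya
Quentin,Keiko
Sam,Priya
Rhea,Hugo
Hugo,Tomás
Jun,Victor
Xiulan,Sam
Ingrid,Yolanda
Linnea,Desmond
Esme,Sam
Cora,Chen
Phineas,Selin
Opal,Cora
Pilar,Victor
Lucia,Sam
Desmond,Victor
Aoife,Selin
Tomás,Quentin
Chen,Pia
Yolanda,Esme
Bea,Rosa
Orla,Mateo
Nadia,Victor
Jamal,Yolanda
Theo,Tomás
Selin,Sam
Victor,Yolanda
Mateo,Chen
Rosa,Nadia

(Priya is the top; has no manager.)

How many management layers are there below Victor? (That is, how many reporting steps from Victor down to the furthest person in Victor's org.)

3

The longest chain under Victor runs Victor → Nadia → Rosa → Bea, which is 3 levels below Victor.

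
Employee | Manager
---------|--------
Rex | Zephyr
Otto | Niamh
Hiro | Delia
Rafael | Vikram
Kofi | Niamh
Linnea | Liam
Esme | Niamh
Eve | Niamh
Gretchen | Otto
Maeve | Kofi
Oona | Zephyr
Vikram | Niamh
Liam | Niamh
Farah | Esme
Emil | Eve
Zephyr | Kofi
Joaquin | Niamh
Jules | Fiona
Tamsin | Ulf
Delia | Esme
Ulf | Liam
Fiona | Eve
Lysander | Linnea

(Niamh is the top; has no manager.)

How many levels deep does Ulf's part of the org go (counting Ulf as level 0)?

The longest chain under Ulf runs Ulf → Tamsin, which is 1 level below Ulf.

1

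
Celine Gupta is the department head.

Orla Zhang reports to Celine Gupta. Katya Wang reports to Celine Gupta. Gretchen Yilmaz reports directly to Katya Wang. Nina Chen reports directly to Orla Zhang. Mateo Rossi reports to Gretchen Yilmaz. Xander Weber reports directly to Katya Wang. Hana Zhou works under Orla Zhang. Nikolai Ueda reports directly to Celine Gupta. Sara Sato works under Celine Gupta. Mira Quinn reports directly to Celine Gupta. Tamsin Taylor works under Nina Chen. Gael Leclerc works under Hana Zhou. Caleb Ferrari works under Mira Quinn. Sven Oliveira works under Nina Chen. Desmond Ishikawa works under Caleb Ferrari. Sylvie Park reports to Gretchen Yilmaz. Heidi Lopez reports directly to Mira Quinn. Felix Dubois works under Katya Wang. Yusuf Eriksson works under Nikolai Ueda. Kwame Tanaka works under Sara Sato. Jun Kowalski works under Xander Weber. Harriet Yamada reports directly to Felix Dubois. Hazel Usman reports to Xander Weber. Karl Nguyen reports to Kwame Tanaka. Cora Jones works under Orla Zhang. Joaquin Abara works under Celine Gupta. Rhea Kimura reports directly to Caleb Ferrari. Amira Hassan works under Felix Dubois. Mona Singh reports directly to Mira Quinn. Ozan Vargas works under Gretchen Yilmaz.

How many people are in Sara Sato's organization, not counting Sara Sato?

Sara Sato directly manages Kwame Tanaka. Under Kwame Tanaka: Karl Nguyen (1). That's 2 in total.

2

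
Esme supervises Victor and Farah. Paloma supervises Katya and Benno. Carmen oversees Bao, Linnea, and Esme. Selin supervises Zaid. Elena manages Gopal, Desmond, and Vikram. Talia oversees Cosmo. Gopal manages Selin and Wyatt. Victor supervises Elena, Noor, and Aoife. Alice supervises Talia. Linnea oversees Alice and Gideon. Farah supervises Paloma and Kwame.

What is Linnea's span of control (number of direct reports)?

2

Linnea directly manages Alice, Gideon. That is 2 direct reports.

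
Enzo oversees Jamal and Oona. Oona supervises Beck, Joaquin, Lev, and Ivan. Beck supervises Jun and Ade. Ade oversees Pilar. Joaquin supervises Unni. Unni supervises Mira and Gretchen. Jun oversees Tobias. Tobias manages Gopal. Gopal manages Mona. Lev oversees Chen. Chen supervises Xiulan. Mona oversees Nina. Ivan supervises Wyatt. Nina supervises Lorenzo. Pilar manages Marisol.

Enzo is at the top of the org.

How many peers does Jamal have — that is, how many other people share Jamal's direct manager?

1

Jamal reports to Enzo. Enzo's other direct reports are Oona — 1 peer.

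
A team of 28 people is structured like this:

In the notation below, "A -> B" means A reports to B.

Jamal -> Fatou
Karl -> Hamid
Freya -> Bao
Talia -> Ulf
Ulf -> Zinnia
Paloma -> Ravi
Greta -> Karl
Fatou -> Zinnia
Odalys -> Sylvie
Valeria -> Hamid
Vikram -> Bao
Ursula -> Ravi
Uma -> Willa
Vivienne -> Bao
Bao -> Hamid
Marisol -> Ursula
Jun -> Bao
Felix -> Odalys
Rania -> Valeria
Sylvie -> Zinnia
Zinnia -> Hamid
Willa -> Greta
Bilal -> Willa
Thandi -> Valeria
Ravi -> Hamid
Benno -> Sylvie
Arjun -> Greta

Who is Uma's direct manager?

Uma reports directly to Willa.

Willa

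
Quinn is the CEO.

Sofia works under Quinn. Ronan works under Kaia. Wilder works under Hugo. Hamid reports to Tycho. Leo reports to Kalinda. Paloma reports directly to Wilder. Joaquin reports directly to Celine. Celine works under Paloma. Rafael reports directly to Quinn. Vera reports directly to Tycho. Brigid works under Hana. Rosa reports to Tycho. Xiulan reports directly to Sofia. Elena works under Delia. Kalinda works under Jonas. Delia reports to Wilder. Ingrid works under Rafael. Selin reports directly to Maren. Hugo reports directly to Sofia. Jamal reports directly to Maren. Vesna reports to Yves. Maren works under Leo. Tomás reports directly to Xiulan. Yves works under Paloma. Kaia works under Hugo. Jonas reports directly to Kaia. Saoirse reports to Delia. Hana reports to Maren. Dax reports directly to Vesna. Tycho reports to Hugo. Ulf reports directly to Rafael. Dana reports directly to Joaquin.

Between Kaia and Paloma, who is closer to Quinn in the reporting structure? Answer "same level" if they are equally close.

Kaia

Kaia is 3 levels below Quinn; Paloma is 4. Kaia is higher.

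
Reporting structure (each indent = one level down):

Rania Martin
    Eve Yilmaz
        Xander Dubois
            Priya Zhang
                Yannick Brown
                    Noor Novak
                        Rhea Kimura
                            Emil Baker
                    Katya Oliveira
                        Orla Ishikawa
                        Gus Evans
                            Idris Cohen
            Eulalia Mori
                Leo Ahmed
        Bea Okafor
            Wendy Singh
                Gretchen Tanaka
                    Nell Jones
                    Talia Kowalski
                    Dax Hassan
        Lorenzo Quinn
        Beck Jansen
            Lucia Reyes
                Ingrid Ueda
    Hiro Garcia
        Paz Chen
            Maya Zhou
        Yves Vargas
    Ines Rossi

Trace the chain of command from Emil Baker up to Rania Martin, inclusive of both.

Emil Baker -> Rhea Kimura -> Noor Novak -> Yannick Brown -> Priya Zhang -> Xander Dubois -> Eve Yilmaz -> Rania Martin

Emil Baker reports to Rhea Kimura. Rhea Kimura reports to Noor Novak. Noor Novak reports to Yannick Brown. Yannick Brown reports to Priya Zhang. Priya Zhang reports to Xander Dubois. Xander Dubois reports to Eve Yilmaz. Eve Yilmaz reports to Rania Martin. Rania Martin is at the top.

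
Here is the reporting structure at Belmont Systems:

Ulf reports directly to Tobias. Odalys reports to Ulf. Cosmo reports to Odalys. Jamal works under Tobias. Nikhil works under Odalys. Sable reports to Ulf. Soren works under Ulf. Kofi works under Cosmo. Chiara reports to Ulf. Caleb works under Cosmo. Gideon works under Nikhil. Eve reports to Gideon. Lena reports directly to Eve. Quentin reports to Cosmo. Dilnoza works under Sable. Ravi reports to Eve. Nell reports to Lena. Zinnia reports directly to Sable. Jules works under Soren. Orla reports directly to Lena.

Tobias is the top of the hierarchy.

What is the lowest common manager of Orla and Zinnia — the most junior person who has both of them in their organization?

Orla's chain of managers is Lena, Eve, Gideon, Nikhil, Odalys, Ulf, Tobias. Zinnia's chain of managers is Sable, Ulf, Tobias. The first manager that appears in both chains is Ulf.

Ulf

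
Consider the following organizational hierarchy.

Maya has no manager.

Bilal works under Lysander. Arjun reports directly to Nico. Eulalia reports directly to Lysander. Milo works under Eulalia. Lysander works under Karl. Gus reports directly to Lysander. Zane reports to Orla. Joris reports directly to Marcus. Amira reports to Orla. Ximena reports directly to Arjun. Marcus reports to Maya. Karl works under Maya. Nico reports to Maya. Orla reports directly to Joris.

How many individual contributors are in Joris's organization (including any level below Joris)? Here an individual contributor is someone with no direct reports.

The people in Joris's organization with no one reporting to them are Amira, Zane. That is 2.

2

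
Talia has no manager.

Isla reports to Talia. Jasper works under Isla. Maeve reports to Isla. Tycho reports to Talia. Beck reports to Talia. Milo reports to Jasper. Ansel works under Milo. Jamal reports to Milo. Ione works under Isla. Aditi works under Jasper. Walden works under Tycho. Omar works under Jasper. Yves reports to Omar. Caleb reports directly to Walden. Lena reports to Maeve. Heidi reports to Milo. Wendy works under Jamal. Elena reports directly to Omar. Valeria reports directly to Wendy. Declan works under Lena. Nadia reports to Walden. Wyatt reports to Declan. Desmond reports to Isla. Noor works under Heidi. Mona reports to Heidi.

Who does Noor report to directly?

Heidi

Noor reports directly to Heidi.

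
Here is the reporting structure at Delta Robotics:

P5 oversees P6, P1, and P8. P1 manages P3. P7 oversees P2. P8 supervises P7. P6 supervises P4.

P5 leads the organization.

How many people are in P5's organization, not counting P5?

7

P5 directly manages P6, P1, P8. Under P6: P4 (1). Under P1: P3 (1). Under P8: P7, P2 (2). So P5's organization is 3 direct reports plus everyone under them: 2 + 2 + 3 = 7.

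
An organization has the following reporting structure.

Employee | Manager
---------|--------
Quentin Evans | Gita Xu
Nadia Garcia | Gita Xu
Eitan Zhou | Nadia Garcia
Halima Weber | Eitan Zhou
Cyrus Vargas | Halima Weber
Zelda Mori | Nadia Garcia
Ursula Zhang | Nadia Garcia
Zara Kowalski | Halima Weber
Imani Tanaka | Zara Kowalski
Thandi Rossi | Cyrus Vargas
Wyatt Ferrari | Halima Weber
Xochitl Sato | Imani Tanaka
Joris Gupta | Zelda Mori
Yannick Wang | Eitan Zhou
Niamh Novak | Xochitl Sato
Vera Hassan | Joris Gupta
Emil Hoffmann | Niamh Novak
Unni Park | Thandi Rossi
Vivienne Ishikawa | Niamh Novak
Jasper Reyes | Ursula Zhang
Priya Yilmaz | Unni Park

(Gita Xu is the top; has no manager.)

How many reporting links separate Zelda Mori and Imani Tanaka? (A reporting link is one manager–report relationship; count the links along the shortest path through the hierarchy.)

5

Zelda Mori is 1 level below Nadia Garcia, and Imani Tanaka is 4 levels below Nadia Garcia (their lowest common manager). The shortest path runs up from Zelda Mori to Nadia Garcia and back down to Imani Tanaka: 1 + 4 = 5 links.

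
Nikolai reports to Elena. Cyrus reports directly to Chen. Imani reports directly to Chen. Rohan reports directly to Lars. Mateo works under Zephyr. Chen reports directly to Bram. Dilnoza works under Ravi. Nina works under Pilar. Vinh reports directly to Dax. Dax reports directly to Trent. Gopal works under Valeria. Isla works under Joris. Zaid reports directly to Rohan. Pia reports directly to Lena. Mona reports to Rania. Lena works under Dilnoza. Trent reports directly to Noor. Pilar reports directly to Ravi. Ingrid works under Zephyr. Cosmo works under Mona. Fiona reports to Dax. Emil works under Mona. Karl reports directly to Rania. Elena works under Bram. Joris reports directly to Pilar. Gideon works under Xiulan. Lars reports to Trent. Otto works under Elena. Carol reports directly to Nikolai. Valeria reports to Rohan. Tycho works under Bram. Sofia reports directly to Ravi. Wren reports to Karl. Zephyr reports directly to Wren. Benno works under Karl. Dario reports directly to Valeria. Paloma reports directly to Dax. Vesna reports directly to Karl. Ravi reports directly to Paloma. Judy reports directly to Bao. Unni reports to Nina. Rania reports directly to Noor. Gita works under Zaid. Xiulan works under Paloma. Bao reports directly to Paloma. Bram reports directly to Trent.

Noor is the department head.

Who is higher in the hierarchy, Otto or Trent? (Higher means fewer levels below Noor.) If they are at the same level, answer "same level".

Otto is 4 levels below Noor; Trent is 1. Trent is higher.

Trent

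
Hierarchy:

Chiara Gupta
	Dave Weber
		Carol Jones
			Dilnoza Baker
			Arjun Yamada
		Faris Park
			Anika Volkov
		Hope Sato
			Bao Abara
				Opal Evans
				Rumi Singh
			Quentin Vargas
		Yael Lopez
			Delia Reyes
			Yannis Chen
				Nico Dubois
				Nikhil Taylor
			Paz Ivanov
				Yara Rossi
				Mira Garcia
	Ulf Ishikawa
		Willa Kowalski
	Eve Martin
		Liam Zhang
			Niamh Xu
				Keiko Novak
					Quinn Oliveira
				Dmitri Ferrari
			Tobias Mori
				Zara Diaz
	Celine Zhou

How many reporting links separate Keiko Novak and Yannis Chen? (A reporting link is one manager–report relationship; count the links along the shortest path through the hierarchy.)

7

Keiko Novak is 4 levels below Chiara Gupta, and Yannis Chen is 3 levels below Chiara Gupta (their lowest common manager). The shortest path runs up from Keiko Novak to Chiara Gupta and back down to Yannis Chen: 4 + 3 = 7 links.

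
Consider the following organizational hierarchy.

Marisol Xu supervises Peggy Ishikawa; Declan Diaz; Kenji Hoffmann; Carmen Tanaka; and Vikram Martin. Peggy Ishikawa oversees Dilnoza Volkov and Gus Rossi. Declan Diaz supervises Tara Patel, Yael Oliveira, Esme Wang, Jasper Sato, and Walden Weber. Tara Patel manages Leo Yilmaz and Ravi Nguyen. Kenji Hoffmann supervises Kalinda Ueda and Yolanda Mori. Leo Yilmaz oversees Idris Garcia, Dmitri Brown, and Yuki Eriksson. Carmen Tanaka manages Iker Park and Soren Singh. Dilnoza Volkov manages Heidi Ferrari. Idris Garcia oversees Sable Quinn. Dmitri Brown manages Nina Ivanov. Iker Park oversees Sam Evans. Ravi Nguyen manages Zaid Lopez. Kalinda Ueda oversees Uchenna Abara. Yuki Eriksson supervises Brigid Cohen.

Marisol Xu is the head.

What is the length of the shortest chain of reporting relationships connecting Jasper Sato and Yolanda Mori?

Jasper Sato is 2 levels below Marisol Xu, and Yolanda Mori is 2 levels below Marisol Xu (their lowest common manager). The shortest path runs up from Jasper Sato to Marisol Xu and back down to Yolanda Mori: 2 + 2 = 4 links.

4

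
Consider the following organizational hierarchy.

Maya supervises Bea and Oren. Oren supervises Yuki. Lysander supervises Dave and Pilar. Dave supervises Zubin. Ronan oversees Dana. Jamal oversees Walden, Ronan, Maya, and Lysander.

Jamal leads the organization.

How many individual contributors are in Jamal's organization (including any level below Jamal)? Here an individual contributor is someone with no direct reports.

6

The people in Jamal's organization with no one reporting to them are Pilar, Zubin, Dana, Bea, Yuki, Walden. That is 6.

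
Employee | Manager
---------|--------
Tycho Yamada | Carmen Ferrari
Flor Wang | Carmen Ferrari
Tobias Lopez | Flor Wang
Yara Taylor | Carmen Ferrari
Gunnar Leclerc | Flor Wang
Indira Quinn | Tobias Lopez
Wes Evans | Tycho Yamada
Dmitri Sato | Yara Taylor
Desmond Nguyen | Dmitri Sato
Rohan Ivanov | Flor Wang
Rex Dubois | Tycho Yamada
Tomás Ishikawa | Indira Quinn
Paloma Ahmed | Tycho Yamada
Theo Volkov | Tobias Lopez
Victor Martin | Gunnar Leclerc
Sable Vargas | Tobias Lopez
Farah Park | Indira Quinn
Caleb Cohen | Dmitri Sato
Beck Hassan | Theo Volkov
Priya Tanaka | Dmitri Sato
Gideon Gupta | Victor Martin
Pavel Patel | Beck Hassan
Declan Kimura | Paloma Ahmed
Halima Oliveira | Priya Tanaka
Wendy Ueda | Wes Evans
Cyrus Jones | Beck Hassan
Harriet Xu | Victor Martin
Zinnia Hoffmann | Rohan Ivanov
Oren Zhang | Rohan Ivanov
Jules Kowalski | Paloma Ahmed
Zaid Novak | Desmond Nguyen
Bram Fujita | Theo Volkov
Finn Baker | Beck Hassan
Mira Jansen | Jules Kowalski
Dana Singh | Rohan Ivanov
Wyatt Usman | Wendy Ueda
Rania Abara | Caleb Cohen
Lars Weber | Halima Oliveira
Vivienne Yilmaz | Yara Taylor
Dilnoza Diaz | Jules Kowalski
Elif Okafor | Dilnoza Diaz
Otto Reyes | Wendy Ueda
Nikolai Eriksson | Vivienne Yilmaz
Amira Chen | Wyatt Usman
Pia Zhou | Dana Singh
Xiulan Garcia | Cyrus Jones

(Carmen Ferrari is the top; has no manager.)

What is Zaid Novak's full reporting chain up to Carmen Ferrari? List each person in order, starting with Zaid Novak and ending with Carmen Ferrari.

Zaid Novak -> Desmond Nguyen -> Dmitri Sato -> Yara Taylor -> Carmen Ferrari

Zaid Novak reports to Desmond Nguyen. Desmond Nguyen reports to Dmitri Sato. Dmitri Sato reports to Yara Taylor. Yara Taylor reports to Carmen Ferrari. Carmen Ferrari is at the top.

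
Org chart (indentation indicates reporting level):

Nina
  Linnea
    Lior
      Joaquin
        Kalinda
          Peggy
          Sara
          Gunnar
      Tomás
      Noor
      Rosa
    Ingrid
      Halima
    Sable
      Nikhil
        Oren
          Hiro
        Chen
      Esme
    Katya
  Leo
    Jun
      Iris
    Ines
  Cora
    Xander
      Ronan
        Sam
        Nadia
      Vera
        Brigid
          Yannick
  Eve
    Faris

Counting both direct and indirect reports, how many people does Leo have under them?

Leo directly manages Jun, Ines. Under Jun: Iris (1). Ines has no reports. So Leo's organization is 2 direct reports plus everyone under them: 2 + 1 = 3.

3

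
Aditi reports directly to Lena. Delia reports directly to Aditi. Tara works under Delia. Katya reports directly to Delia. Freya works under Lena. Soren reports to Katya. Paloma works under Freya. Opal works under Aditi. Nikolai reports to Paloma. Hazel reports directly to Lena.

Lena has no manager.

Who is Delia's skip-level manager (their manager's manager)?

Lena

Delia reports to Aditi, and Aditi reports to Lena. So Delia's skip-level manager is Lena.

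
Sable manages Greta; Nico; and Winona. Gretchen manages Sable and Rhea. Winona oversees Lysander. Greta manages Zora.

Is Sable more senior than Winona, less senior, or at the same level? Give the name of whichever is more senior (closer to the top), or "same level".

Sable

Sable is 1 level below Gretchen; Winona is 2. Sable is higher.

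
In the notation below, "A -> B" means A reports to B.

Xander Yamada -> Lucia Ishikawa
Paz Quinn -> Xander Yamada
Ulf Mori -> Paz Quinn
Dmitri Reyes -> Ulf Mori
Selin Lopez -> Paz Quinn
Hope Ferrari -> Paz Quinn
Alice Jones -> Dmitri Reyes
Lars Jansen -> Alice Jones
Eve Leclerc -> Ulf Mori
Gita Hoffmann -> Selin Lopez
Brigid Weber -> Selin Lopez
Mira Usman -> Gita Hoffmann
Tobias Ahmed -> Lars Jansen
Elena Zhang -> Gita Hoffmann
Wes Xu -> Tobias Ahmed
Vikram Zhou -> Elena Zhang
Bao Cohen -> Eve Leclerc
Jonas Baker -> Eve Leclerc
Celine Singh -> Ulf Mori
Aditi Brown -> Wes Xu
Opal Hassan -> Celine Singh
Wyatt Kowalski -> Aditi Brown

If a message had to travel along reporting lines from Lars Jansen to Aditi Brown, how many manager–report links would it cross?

3

Aditi Brown is in Lars Jansen's organization: the chain from Aditi Brown up to Lars Jansen is Aditi Brown → Wes Xu → Tobias Ahmed → Lars Jansen, which is 3 links.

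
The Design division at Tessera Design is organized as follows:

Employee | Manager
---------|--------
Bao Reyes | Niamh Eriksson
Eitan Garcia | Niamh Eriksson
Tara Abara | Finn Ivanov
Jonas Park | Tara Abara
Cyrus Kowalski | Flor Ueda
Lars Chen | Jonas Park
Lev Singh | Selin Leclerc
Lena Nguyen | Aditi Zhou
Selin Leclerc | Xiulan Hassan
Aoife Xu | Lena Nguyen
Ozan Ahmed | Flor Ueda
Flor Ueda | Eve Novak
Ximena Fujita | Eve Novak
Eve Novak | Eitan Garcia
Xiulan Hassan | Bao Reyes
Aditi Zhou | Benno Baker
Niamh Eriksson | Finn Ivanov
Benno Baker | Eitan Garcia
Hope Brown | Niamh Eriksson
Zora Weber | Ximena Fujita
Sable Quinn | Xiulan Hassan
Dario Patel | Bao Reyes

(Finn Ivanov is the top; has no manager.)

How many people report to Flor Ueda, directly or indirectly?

2

Flor Ueda directly manages Ozan Ahmed, Cyrus Kowalski. Ozan Ahmed has no reports. Cyrus Kowalski has no reports. So Flor Ueda's organization is 2 direct reports plus everyone under them: 1 + 1 = 2.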